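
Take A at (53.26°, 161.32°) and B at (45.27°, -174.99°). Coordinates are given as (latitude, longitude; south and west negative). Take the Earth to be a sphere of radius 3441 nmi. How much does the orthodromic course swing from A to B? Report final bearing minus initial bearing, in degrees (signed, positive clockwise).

Initial bearing θ₁ = atan2(sin Δλ cos φ₂, cos φ₁ sin φ₂ − sin φ₁ cos φ₂ cos Δλ) = 107.93°
Final bearing θ₂ = (initial bearing from the destination back to the start) + 180° = 126.03°
Δθ = θ₂ − θ₁ = +18.1°

+18.1°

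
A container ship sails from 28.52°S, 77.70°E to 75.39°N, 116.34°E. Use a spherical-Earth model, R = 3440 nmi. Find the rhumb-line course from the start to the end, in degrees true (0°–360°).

14.7°

Δψ = ln[tan(π/4+φ₂/2)/tan(π/4+φ₁/2)] = +2.5739
Δλ = +0.6744 rad (taken the short way round)
course = atan2(Δλ, Δψ) = 14.68°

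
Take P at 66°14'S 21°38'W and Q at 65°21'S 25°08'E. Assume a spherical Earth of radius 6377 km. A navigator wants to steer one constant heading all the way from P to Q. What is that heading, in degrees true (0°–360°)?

87.4°

Meridional parts: M(φ₁)=-1.5586, M(φ₂)=-1.5210 → ΔM = +0.0376;  Δλ = +0.8162 rad
tan C = Δλ / ΔM = +21.7074 → C = 87.36°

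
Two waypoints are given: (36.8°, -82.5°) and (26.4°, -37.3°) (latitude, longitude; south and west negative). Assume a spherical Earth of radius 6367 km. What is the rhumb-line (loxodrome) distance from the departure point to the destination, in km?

Rhumb course C = atan2(Δλ, Δψ) with Δψ = ln[tan(π/4+φ₂/2)/tan(π/4+φ₁/2)] = -0.2136, Δλ = +0.7889 → C = 105.15°
d = R·|Δφ| / |cos C| = 6367·0.18151 / 0.26138 = 4421 km

4421 km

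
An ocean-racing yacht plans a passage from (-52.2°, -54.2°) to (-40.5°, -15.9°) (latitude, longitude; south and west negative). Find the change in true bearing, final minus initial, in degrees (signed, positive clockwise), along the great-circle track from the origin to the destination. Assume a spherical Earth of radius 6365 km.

Initial bearing θ₁ = atan2(sin Δλ cos φ₂, cos φ₁ sin φ₂ − sin φ₁ cos φ₂ cos Δλ) = 81.14°
Final bearing θ₂ = (initial bearing from the destination back to the start) + 180° = 52.79°
Δθ = θ₂ − θ₁ = -28.4°

-28.4°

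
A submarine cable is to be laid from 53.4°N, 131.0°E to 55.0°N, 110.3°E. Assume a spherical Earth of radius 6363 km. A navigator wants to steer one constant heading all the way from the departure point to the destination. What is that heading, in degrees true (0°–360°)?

277.5°

Meridional parts: M(φ₁)=+1.1065, M(φ₂)=+1.1542 → ΔM = +0.0477;  Δλ = -0.3613 rad
tan C = Δλ / ΔM = -7.5667 → C = 277.53°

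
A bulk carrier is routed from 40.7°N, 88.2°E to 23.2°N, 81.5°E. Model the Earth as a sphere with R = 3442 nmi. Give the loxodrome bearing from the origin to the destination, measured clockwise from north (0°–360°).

Meridional parts: M(φ₁)=+0.7789, M(φ₂)=+0.4165 → ΔM = -0.3625;  Δλ = -0.1169 rad
tan C = Δλ / ΔM = +0.3226 → C = 197.88°

197.9°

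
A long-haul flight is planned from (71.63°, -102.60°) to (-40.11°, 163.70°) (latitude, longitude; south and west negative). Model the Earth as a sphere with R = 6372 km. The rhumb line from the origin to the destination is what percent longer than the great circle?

2.6%

Great circle: σ = 2.2485 rad → d_gc = Rσ = 14327.2 km
Rhumb: Δφ = -1.9502, Δλ = -1.6354, Δψ = -2.5875, q = Δφ/Δψ = 0.7537 → d_rh = R√(Δφ²+q²Δλ²) = 14700.9 km
Excess = (14700.9 − 14327.2) / 14327.2 = 373.7 / 14327.2 = 2.61% ≈ 2.6%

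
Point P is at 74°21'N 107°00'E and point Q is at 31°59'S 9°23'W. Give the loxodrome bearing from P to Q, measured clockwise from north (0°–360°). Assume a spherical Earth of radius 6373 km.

218.3°

Δψ = ln[tan(π/4+φ₂/2)/tan(π/4+φ₁/2)] = -2.5743
Δλ = -2.0313 rad (taken the short way round)
course = atan2(Δλ, Δψ) = 218.27°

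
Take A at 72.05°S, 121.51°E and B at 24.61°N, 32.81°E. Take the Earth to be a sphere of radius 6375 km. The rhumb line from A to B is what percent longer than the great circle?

3.3%

Great circle: σ = 1.9712 rad → d_gc = Rσ = 12566.6 km
Rhumb: Δφ = +1.6870, Δλ = -1.5481, Δψ = +2.2889, q = Δφ/Δψ = 0.7370 → d_rh = R√(Δφ²+q²Δλ²) = 12983.7 km
Excess = (12983.7 − 12566.6) / 12566.6 = 417.1 / 12566.6 = 3.32% ≈ 3.3%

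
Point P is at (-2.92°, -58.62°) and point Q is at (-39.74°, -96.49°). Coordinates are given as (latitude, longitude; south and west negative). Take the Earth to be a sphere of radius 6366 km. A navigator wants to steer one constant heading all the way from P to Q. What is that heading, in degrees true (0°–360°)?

223.1°

Meridional parts: M(φ₁)=-0.0510, M(φ₂)=-0.7570 → ΔM = -0.7060;  Δλ = -0.6610 rad
tan C = Δλ / ΔM = +0.9362 → C = 223.11°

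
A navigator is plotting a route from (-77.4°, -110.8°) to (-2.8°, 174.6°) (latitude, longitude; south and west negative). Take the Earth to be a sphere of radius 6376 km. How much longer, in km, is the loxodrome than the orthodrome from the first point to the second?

Great circle: cos σ = sin φ₁ sin φ₂ + cos φ₁ cos φ₂ cos Δλ,  σ = 1.4651 rad → d_gc = 9341.3 km
Rhumb line: Δψ = +2.1547, q = Δφ/Δψ = 0.6043, d_rh = R√(Δφ²+q²Δλ²) = 9699.5 km
Excess = 9699.5 − 9341.3 = 358.2 ≈ 358 km

358 km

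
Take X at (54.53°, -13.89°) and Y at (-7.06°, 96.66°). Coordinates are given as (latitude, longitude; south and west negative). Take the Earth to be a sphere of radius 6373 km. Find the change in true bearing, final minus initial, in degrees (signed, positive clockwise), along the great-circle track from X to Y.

Initial bearing θ₁ = atan2(sin Δλ cos φ₂, cos φ₁ sin φ₂ − sin φ₁ cos φ₂ cos Δλ) = 77.13°
Final bearing θ₂ = (initial bearing from the destination back to the start) + 180° = 145.25°
Δθ = θ₂ − θ₁ = +68.1°

+68.1°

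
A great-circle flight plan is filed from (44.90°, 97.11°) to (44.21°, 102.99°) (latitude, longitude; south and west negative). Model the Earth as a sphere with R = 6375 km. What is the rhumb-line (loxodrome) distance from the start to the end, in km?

Δψ = ln[tan(π/4+φ₂/2)/tan(π/4+φ₁/2)] = -0.0169;  Δφ = -0.0120 rad,  Δλ = +0.1026 rad
q = Δφ/Δψ = 0.7126
d = R·√(Δφ² + q²Δλ²) = 6375·0.07411 = 472 km

472 km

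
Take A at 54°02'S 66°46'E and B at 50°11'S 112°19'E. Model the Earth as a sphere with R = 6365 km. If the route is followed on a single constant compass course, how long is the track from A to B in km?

3135 km

Δψ = ln[tan(π/4+φ₂/2)/tan(π/4+φ₁/2)] = +0.1095;  Δφ = +0.0672 rad,  Δλ = +0.7950 rad
q = Δφ/Δψ = 0.6137
d = R·√(Δφ² + q²Δλ²) = 6365·0.49247 = 3135 km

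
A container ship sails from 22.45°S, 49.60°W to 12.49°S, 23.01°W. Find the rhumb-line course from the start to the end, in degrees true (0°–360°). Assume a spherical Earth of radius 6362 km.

Δψ = ln[tan(π/4+φ₂/2)/tan(π/4+φ₁/2)] = +0.1825
Δλ = +0.4641 rad (taken the short way round)
course = atan2(Δλ, Δψ) = 68.53°

68.5°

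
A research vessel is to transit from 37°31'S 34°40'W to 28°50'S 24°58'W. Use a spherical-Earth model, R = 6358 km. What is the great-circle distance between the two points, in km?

Haversine: a = sin²(Δφ/2)+cos φ₁ cos φ₂ sin²(Δλ/2) = 0.01070;  σ = 2·atan2(√a,√(1−a))
σ = 11.874° → d = Rσ = 6358·0.20723 = 1318 km

1318 km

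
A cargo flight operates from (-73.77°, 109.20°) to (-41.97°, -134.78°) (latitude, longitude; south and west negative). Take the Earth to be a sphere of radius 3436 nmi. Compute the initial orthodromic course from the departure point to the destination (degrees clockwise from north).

N = sin Δλ·cos φ₂ = +0.6681;  D = cos φ₁ sin φ₂ − sin φ₁ cos φ₂ cos Δλ = -0.5001
initial course = atan2(N, D) = 126.81°

126.8°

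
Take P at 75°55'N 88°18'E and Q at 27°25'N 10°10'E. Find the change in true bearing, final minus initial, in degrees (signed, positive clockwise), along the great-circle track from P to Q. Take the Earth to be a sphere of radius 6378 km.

-69.9°

Initial bearing θ₁ = atan2(sin Δλ cos φ₂, cos φ₁ sin φ₂ − sin φ₁ cos φ₂ cos Δλ) = 265.72°
Final bearing θ₂ = (initial bearing from the destination back to the start) + 180° = 195.86°
Δθ = θ₂ − θ₁ = -69.9°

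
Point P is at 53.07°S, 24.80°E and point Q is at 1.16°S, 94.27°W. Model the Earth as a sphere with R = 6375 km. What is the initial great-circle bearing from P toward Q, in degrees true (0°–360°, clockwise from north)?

245.4°

N = sin Δλ·cos φ₂ = -0.8738;  D = cos φ₁ sin φ₂ − sin φ₁ cos φ₂ cos Δλ = -0.4005
initial course = atan2(N, D) = 245.38°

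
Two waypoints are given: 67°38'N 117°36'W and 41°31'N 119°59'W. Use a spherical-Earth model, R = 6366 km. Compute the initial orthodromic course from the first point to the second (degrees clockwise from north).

184.1°

N = sin Δλ·cos φ₂ = -0.0311;  D = cos φ₁ sin φ₂ − sin φ₁ cos φ₂ cos Δλ = -0.4396
initial course = atan2(N, D) = 184.05°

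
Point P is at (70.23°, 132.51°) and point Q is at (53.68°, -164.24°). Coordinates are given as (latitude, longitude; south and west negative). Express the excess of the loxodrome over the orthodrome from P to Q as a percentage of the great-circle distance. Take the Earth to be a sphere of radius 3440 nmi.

4.2%

Great circle: σ = 0.5578 rad → d_gc = Rσ = 1918.9 nmi
Rhumb: Δφ = -0.2889, Δλ = +1.1039, Δψ = -0.6325, q = Δφ/Δψ = 0.4567 → d_rh = R√(Δφ²+q²Δλ²) = 1998.7 nmi
Excess = (1998.7 − 1918.9) / 1918.9 = 79.8 / 1918.9 = 4.16% ≈ 4.2%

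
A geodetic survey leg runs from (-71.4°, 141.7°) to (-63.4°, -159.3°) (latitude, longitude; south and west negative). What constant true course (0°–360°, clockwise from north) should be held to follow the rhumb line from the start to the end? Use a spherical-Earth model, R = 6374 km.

70.4°

Meridional parts: M(φ₁)=-1.8094, M(φ₂)=-1.4423 → ΔM = +0.3671;  Δλ = +1.0297 rad
tan C = Δλ / ΔM = +2.8051 → C = 70.38°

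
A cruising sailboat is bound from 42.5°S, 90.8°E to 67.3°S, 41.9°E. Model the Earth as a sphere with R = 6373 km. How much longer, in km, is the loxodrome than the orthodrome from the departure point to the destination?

85 km

Great circle: cos σ = sin φ₁ sin φ₂ + cos φ₁ cos φ₂ cos Δλ,  σ = 0.6261 rad → d_gc = 3990.4 km
Rhumb line: Δψ = -0.7849, q = Δφ/Δψ = 0.5515, d_rh = R√(Δφ²+q²Δλ²) = 4075.2 km
Excess = 4075.2 − 3990.4 = 84.8 ≈ 85 km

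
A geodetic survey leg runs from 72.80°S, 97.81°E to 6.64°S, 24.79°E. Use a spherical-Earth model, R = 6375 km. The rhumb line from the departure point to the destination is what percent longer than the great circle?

Great circle: σ = 1.3733 rad → d_gc = Rσ = 8754.6 km
Rhumb: Δφ = +1.1547, Δλ = -1.2744, Δψ = +1.7728, q = Δφ/Δψ = 0.6514 → d_rh = R√(Δφ²+q²Δλ²) = 9066.1 km
Excess = (9066.1 − 8754.6) / 8754.6 = 311.5 / 8754.6 = 3.56% ≈ 3.6%

3.6%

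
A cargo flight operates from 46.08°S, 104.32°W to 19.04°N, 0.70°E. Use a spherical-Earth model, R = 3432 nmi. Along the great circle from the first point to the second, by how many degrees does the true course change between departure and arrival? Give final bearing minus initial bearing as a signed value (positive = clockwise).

Initial bearing θ₁ = atan2(sin Δλ cos φ₂, cos φ₁ sin φ₂ − sin φ₁ cos φ₂ cos Δλ) = 86.88°
Final bearing θ₂ = (initial bearing from the destination back to the start) + 180° = 47.11°
Δθ = θ₂ − θ₁ = -39.8°

-39.8°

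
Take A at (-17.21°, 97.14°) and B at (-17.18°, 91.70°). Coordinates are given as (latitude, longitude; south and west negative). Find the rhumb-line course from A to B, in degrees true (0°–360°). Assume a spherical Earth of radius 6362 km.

270.3°

Δψ = ln[tan(π/4+φ₂/2)/tan(π/4+φ₁/2)] = +0.0005
Δλ = -0.0949 rad (taken the short way round)
course = atan2(Δλ, Δψ) = 270.33°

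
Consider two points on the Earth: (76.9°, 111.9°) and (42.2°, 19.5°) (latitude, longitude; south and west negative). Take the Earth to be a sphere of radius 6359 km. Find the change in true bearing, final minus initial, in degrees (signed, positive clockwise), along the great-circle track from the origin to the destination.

-86.6°

Initial bearing θ₁ = atan2(sin Δλ cos φ₂, cos φ₁ sin φ₂ − sin φ₁ cos φ₂ cos Δλ) = 283.85°
Final bearing θ₂ = (initial bearing from the destination back to the start) + 180° = 197.28°
Δθ = θ₂ − θ₁ = -86.6°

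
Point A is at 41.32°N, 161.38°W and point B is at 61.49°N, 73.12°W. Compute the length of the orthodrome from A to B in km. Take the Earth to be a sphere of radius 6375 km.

5982 km

cos σ = sin φ₁ sin φ₂ + cos φ₁ cos φ₂ cos Δλ
      = sin(41.32°)sin(61.49°) + cos(41.32°)cos(61.49°)cos(88.26°) = 0.5911
σ = 53.766° → d = Rσ = 6375·0.93840 = 5982 km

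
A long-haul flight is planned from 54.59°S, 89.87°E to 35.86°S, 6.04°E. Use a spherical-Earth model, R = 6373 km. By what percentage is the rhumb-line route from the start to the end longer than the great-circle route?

5.2%

Great circle: σ = 1.0146 rad → d_gc = Rσ = 6466.3 km
Rhumb: Δφ = +0.3269, Δλ = -1.4631, Δψ = +0.4706, q = Δφ/Δψ = 0.6947 → d_rh = R√(Δφ²+q²Δλ²) = 6804.4 km
Excess = (6804.4 − 6466.3) / 6466.3 = 338.1 / 6466.3 = 5.23% ≈ 5.2%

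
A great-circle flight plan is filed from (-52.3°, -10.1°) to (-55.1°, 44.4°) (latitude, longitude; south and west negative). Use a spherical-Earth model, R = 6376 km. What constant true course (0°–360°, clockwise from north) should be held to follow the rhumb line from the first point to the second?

Δψ = ln[tan(π/4+φ₂/2)/tan(π/4+φ₁/2)] = -0.0826
Δλ = +0.9512 rad (taken the short way round)
course = atan2(Δλ, Δψ) = 94.96°

95.0°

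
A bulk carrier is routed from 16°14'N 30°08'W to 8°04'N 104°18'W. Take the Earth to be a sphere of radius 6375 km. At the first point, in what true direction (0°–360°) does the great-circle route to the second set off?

θ = atan2( sin Δλ·cos φ₂ ,  cos φ₁ sin φ₂ − sin φ₁ cos φ₂ cos Δλ )
  = atan2(-0.9525, +0.0592) = 273.56°

273.6°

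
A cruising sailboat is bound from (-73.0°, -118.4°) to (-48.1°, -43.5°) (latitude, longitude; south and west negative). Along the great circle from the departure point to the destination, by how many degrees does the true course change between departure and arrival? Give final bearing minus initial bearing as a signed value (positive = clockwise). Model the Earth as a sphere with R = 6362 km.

-68.7°

Initial bearing θ₁ = atan2(sin Δλ cos φ₂, cos φ₁ sin φ₂ − sin φ₁ cos φ₂ cos Δλ) = 94.54°
Final bearing θ₂ = (initial bearing from the destination back to the start) + 180° = 25.88°
Δθ = θ₂ − θ₁ = -68.7°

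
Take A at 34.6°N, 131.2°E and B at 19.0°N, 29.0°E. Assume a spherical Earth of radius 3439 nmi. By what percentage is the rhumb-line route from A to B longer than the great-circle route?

3.7%

Great circle: σ = 1.5504 rad → d_gc = Rσ = 5331.8 nmi
Rhumb: Δφ = -0.2723, Δλ = -1.7837, Δψ = -0.3065, q = Δφ/Δψ = 0.8884 → d_rh = R√(Δφ²+q²Δλ²) = 5529.5 nmi
Excess = (5529.5 − 5331.8) / 5331.8 = 197.7 / 5331.8 = 3.71% ≈ 3.7%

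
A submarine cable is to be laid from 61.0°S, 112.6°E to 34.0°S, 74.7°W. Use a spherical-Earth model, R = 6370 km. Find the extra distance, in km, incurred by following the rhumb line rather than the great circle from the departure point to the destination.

3478 km

Great circle: cos σ = sin φ₁ sin φ₂ + cos φ₁ cos φ₂ cos Δλ,  σ = 1.4803 rad → d_gc = 9429.3 km
Rhumb line: Δψ = +0.7207, q = Δφ/Δψ = 0.6538, d_rh = R√(Δφ²+q²Δλ²) = 12907.5 km
Excess = 12907.5 − 9429.3 = 3478.2 ≈ 3478 km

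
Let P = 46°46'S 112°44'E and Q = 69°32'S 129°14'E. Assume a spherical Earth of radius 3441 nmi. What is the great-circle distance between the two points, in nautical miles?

1452 nmi

cos σ = sin φ₁ sin φ₂ + cos φ₁ cos φ₂ cos Δλ
      = sin(-46.77°)sin(-69.53°) + cos(-46.77°)cos(-69.53°)cos(16.50°) = 0.9122
σ = 24.185° → d = Rσ = 3441·0.42211 = 1452 nmi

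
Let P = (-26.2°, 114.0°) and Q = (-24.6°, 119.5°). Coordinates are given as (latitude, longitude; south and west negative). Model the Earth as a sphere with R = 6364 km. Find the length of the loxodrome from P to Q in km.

580 km

Δψ = ln[tan(π/4+φ₂/2)/tan(π/4+φ₁/2)] = +0.0309;  Δφ = +0.0279 rad,  Δλ = +0.0960 rad
q = Δφ/Δψ = 0.9033
d = R·√(Δφ² + q²Δλ²) = 6364·0.09110 = 580 km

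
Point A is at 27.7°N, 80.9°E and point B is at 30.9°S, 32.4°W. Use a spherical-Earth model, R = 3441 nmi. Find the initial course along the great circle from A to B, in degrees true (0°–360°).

θ = atan2( sin Δλ·cos φ₂ ,  cos φ₁ sin φ₂ − sin φ₁ cos φ₂ cos Δλ )
  = atan2(-0.7881, -0.2969) = 249.36°

249.4°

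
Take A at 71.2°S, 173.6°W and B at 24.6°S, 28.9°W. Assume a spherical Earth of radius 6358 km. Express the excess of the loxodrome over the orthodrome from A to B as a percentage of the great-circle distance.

21.5%

Great circle: σ = 1.4152 rad → d_gc = Rσ = 8998.1 km
Rhumb: Δφ = +0.8133, Δλ = +2.5255, Δψ = +1.3553, q = Δφ/Δψ = 0.6001 → d_rh = R√(Δφ²+q²Δλ²) = 10935.8 km
Excess = (10935.8 − 8998.1) / 8998.1 = 1937.7 / 8998.1 = 21.53% ≈ 21.5%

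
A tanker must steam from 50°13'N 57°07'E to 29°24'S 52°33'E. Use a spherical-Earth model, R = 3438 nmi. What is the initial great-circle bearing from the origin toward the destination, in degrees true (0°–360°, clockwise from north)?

184.0°

N = sin Δλ·cos φ₂ = -0.0694;  D = cos φ₁ sin φ₂ − sin φ₁ cos φ₂ cos Δλ = -0.9815
initial course = atan2(N, D) = 184.04°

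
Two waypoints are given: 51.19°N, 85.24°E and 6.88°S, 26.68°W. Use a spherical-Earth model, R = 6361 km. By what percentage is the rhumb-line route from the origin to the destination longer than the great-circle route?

Great circle: σ = 1.9025 rad → d_gc = Rσ = 12101.6 km
Rhumb: Δφ = -1.0135, Δλ = -1.9534, Δψ = -1.1638, q = Δφ/Δψ = 0.8709 → d_rh = R√(Δφ²+q²Δλ²) = 12596.0 km
Excess = (12596.0 − 12101.6) / 12101.6 = 494.4 / 12101.6 = 4.09% ≈ 4.1%

4.1%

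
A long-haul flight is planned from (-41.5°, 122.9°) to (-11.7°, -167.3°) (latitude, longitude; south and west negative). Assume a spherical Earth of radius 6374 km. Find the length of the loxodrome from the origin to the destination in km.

Rhumb course C = atan2(Δλ, Δψ) with Δψ = ln[tan(π/4+φ₂/2)/tan(π/4+φ₁/2)] = +0.5918, Δλ = +1.2182 → C = 64.09°
d = R·|Δφ| / |cos C| = 6374·0.52011 / 0.43697 = 7587 km

7587 km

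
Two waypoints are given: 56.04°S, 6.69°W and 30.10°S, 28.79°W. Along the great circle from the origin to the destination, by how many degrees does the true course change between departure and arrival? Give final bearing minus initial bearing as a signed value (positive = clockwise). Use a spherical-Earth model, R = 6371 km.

At departure: θ₁ = atan2(sin Δλ cos φ₂, cos φ₁ sin φ₂ − sin φ₁ cos φ₂ cos Δλ) = 319.77°
At arrival: θ₂ = atan2(sin Δλ cos φ₁, −cos φ₂ sin φ₁ + sin φ₂ cos φ₁ cos Δλ) = 335.35°
Δθ = θ₂ − θ₁ = +15.6°

+15.6°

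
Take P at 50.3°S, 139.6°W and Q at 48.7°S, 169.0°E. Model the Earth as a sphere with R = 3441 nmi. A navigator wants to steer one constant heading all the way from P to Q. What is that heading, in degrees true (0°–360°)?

272.7°

Meridional parts: M(φ₁)=-1.0189, M(φ₂)=-0.9759 → ΔM = +0.0430;  Δλ = -0.8971 rad
tan C = Δλ / ΔM = -20.8610 → C = 272.74°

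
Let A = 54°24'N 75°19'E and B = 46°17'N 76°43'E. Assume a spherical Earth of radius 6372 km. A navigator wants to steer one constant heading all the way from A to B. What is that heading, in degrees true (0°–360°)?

173.7°

Δψ = ln[tan(π/4+φ₂/2)/tan(π/4+φ₁/2)] = -0.2227
Δλ = +0.0244 rad (taken the short way round)
course = atan2(Δλ, Δψ) = 173.74°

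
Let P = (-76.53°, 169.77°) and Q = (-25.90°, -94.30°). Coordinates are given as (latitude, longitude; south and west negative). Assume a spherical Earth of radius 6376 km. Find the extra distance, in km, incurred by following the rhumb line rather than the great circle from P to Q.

613 km

Great circle: cos σ = sin φ₁ sin φ₂ + cos φ₁ cos φ₂ cos Δλ,  σ = 1.1559 rad → d_gc = 7369.7 km
Rhumb line: Δψ = +1.6680, q = Δφ/Δψ = 0.5298, d_rh = R√(Δφ²+q²Δλ²) = 7983.0 km
Excess = 7983.0 − 7369.7 = 613.3 ≈ 613 km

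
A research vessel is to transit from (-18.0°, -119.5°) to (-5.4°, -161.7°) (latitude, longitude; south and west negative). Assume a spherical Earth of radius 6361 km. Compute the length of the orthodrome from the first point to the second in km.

Haversine: a = sin²(Δφ/2)+cos φ₁ cos φ₂ sin²(Δλ/2) = 0.13475;  σ = 2·atan2(√a,√(1−a))
σ = 43.072° → d = Rσ = 6361·0.75174 = 4782 km

4782 km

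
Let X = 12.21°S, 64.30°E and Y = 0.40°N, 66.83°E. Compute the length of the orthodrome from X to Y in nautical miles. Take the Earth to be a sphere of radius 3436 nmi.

cos σ = sin φ₁ sin φ₂ + cos φ₁ cos φ₂ cos Δλ
      = sin(-12.21°)sin(0.40°) + cos(-12.21°)cos(0.40°)cos(2.53°) = 0.9749
σ = 12.858° → d = Rσ = 3436·0.22441 = 771 nmi

771 nmi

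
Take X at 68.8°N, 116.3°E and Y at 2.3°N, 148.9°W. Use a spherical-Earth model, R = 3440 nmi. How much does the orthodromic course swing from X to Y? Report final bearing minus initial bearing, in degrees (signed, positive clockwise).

At departure: θ₁ = atan2(sin Δλ cos φ₂, cos φ₁ sin φ₂ − sin φ₁ cos φ₂ cos Δλ) = 84.69°
At arrival: θ₂ = atan2(sin Δλ cos φ₁, −cos φ₂ sin φ₁ + sin φ₂ cos φ₁ cos Δλ) = 158.88°
Δθ = θ₂ − θ₁ = +74.2°

+74.2°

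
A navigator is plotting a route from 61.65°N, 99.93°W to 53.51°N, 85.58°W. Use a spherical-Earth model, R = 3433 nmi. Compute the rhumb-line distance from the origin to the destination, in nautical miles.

669 nmi

Rhumb course C = atan2(Δλ, Δψ) with Δψ = ln[tan(π/4+φ₂/2)/tan(π/4+φ₁/2)] = -0.2663, Δλ = +0.2505 → C = 136.76°
d = R·|Δφ| / |cos C| = 3433·0.14207 / 0.72849 = 669 nmi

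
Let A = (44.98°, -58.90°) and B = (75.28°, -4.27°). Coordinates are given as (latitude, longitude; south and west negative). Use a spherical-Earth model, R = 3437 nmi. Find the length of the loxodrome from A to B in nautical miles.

2348 nmi

Δψ = ln[tan(π/4+φ₂/2)/tan(π/4+φ₁/2)] = +1.1658;  Δφ = +0.5288 rad,  Δλ = +0.9535 rad
q = Δφ/Δψ = 0.4536
d = R·√(Δφ² + q²Δλ²) = 3437·0.68319 = 2348 nmi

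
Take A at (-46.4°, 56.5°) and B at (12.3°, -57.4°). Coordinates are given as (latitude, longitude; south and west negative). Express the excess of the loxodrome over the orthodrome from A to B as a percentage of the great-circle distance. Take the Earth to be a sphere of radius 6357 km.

2.8%

Great circle: σ = 2.0122 rad → d_gc = Rσ = 12791.8 km
Rhumb: Δφ = +1.0245, Δλ = -1.9879, Δψ = +1.1327, q = Δφ/Δψ = 0.9045 → d_rh = R√(Δφ²+q²Δλ²) = 13155.4 km
Excess = (13155.4 − 12791.8) / 12791.8 = 363.6 / 12791.8 = 2.84% ≈ 2.8%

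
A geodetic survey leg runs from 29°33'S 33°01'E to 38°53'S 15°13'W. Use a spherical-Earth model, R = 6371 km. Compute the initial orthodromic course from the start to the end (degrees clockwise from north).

243.4°

θ = atan2( sin Δλ·cos φ₂ ,  cos φ₁ sin φ₂ − sin φ₁ cos φ₂ cos Δλ )
  = atan2(-0.5806, -0.2904) = 243.43°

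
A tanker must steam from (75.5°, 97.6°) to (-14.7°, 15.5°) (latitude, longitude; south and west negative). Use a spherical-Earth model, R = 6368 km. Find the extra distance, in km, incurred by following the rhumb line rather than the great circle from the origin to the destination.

416 km

Great circle: cos σ = sin φ₁ sin φ₂ + cos φ₁ cos φ₂ cos Δλ,  σ = 1.7848 rad → d_gc = 11365.7 km
Rhumb line: Δψ = -2.3213, q = Δφ/Δψ = 0.6782, d_rh = R√(Δφ²+q²Δλ²) = 11781.3 km
Excess = 11781.3 − 11365.7 = 415.6 ≈ 416 km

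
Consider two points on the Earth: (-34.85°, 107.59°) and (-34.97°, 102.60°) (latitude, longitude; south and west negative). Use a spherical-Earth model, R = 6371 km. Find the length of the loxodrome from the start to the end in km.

455 km

Δψ = ln[tan(π/4+φ₂/2)/tan(π/4+φ₁/2)] = -0.0026;  Δφ = -0.0021 rad,  Δλ = -0.0871 rad
q = Δφ/Δψ = 0.8201
d = R·√(Δφ² + q²Δλ²) = 6371·0.07145 = 455 km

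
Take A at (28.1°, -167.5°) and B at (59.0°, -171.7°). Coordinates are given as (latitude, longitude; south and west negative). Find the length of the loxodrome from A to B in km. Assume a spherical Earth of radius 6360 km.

Rhumb course C = atan2(Δλ, Δψ) with Δψ = ln[tan(π/4+φ₂/2)/tan(π/4+φ₁/2)] = +0.7712, Δλ = -0.0733 → C = 354.57°
d = R·|Δφ| / |cos C| = 6360·0.53931 / 0.99551 = 3445 km

3445 km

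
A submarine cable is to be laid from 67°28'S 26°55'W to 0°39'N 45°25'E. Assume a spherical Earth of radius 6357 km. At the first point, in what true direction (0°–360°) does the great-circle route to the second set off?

θ = atan2( sin Δλ·cos φ₂ ,  cos φ₁ sin φ₂ − sin φ₁ cos φ₂ cos Δλ )
  = atan2(+0.9528, +0.2846) = 73.37°

73.4°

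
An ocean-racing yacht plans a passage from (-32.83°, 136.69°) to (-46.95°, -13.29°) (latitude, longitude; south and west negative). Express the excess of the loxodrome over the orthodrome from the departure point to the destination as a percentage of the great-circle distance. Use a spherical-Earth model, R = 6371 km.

Great circle: σ = 1.6714 rad → d_gc = Rσ = 10648.8 km
Rhumb: Δφ = -0.2464, Δλ = -2.6176, Δψ = -0.3232, q = Δφ/Δψ = 0.7626 → d_rh = R√(Δφ²+q²Δλ²) = 12814.4 km
Excess = (12814.4 − 10648.8) / 10648.8 = 2165.6 / 10648.8 = 20.34% ≈ 20.3%

20.3%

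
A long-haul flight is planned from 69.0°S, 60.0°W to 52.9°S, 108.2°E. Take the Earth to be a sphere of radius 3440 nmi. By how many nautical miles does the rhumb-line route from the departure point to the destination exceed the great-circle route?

1407 nmi

Great circle: cos σ = sin φ₁ sin φ₂ + cos φ₁ cos φ₂ cos Δλ,  σ = 1.0086 rad → d_gc = 3469.7 nmi
Rhumb line: Δψ = +0.5936, q = Δφ/Δψ = 0.4734, d_rh = R√(Δφ²+q²Δλ²) = 4877.0 nmi
Excess = 4877.0 − 3469.7 = 1407.3 ≈ 1407 nmi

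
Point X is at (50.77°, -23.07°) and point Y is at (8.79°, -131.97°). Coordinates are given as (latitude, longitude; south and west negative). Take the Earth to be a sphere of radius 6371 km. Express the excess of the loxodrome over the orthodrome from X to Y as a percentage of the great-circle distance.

5.6%

Great circle: σ = 1.6550 rad → d_gc = Rσ = 10543.8 km
Rhumb: Δφ = -0.7327, Δλ = -1.9007, Δψ = -0.8777, q = Δφ/Δψ = 0.8347 → d_rh = R√(Δφ²+q²Δλ²) = 11133.8 km
Excess = (11133.8 − 10543.8) / 10543.8 = 590.0 / 10543.8 = 5.60% ≈ 5.6%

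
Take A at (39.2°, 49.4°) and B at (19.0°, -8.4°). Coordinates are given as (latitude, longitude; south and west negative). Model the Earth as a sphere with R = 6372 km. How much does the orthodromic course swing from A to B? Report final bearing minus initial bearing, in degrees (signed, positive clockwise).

-30.5°

Initial bearing θ₁ = atan2(sin Δλ cos φ₂, cos φ₁ sin φ₂ − sin φ₁ cos φ₂ cos Δλ) = 265.27°
Final bearing θ₂ = (initial bearing from the destination back to the start) + 180° = 234.77°
Δθ = θ₂ − θ₁ = -30.5°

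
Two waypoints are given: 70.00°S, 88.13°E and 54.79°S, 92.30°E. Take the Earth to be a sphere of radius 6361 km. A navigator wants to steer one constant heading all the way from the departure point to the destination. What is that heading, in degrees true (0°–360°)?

7.1°

Δψ = ln[tan(π/4+φ₂/2)/tan(π/4+φ₁/2)] = +0.5876
Δλ = +0.0728 rad (taken the short way round)
course = atan2(Δλ, Δψ) = 7.06°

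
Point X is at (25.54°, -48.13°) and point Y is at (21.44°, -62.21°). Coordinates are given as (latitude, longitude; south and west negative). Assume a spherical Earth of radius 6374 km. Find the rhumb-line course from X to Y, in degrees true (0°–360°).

252.4°

Meridional parts: M(φ₁)=+0.4613, M(φ₂)=+0.3833 → ΔM = -0.0780;  Δλ = -0.2457 rad
tan C = Δλ / ΔM = +3.1486 → C = 252.38°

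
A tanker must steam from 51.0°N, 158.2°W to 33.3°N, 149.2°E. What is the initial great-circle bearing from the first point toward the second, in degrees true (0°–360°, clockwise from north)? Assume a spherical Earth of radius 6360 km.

265.8°

θ = atan2( sin Δλ·cos φ₂ ,  cos φ₁ sin φ₂ − sin φ₁ cos φ₂ cos Δλ )
  = atan2(-0.6640, -0.0490) = 265.78°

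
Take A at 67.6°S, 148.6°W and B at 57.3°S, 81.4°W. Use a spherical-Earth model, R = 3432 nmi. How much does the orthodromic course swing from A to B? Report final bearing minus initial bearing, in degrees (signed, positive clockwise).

-61.2°

Initial bearing θ₁ = atan2(sin Δλ cos φ₂, cos φ₁ sin φ₂ − sin φ₁ cos φ₂ cos Δλ) = 104.32°
Final bearing θ₂ = (initial bearing from the destination back to the start) + 180° = 43.11°
Δθ = θ₂ − θ₁ = -61.2°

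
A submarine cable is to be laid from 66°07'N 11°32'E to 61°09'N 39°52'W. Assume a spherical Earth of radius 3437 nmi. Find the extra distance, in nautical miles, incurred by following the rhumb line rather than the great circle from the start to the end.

38 nmi

Great circle: cos σ = sin φ₁ sin φ₂ + cos φ₁ cos φ₂ cos Δλ,  σ = 0.3956 rad → d_gc = 1359.7 nmi
Rhumb line: Δψ = -0.1957, q = Δφ/Δψ = 0.4428, d_rh = R√(Δφ²+q²Δλ²) = 1397.5 nmi
Excess = 1397.5 − 1359.7 = 37.8 ≈ 38 nmi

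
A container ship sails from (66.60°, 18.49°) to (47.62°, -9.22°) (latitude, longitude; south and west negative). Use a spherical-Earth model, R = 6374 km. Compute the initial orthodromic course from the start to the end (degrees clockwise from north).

230.9°

θ = atan2( sin Δλ·cos φ₂ ,  cos φ₁ sin φ₂ − sin φ₁ cos φ₂ cos Δλ )
  = atan2(-0.3134, -0.2543) = 230.95°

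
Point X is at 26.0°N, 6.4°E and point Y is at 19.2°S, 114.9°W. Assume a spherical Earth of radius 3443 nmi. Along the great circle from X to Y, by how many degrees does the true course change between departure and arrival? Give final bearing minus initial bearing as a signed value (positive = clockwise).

At departure: θ₁ = atan2(sin Δλ cos φ₂, cos φ₁ sin φ₂ − sin φ₁ cos φ₂ cos Δλ) = 264.30°
At arrival: θ₂ = atan2(sin Δλ cos φ₁, −cos φ₂ sin φ₁ + sin φ₂ cos φ₁ cos Δλ) = 251.27°
Δθ = θ₂ − θ₁ = -13.0°

-13.0°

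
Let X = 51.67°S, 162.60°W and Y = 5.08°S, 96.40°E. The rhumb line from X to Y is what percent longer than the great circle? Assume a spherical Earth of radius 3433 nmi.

4.3%

Great circle: σ = 1.6192 rad → d_gc = Rσ = 5558.8 nmi
Rhumb: Δφ = +0.8131, Δλ = -1.7628, Δψ = +0.9681, q = Δφ/Δψ = 0.8400 → d_rh = R√(Δφ²+q²Δλ²) = 5799.3 nmi
Excess = (5799.3 − 5558.8) / 5558.8 = 240.5 / 5558.8 = 4.33% ≈ 4.3%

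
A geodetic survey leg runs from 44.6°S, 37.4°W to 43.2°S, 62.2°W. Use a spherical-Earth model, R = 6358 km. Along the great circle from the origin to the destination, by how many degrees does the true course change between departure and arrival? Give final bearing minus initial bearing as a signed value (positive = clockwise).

+17.3°

Initial bearing θ₁ = atan2(sin Δλ cos φ₂, cos φ₁ sin φ₂ − sin φ₁ cos φ₂ cos Δλ) = 265.74°
Final bearing θ₂ = (initial bearing from the destination back to the start) + 180° = 283.08°
Δθ = θ₂ − θ₁ = +17.3°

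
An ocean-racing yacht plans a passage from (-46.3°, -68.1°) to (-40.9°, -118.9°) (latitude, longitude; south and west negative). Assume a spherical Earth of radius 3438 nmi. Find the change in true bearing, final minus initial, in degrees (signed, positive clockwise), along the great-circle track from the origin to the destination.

+36.3°

Initial bearing θ₁ = atan2(sin Δλ cos φ₂, cos φ₁ sin φ₂ − sin φ₁ cos φ₂ cos Δλ) = 259.65°
Final bearing θ₂ = (initial bearing from the destination back to the start) + 180° = 295.95°
Δθ = θ₂ − θ₁ = +36.3°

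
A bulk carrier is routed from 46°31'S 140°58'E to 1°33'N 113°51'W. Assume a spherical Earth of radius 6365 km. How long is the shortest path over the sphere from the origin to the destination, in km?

cos σ = sin φ₁ sin φ₂ + cos φ₁ cos φ₂ cos Δλ
      = sin(-46.52°)sin(1.55°) + cos(-46.52°)cos(1.55°)cos(105.18°) = -0.1998
σ = 101.525° → d = Rσ = 6365·1.77194 = 11278 km

11278 km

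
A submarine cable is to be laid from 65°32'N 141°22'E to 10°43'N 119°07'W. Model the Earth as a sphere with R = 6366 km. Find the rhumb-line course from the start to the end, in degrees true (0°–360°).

Meridional parts: M(φ₁)=+1.5287, M(φ₂)=+0.1881 → ΔM = -1.3406;  Δλ = +1.7369 rad
tan C = Δλ / ΔM = -1.2956 → C = 127.66°

127.7°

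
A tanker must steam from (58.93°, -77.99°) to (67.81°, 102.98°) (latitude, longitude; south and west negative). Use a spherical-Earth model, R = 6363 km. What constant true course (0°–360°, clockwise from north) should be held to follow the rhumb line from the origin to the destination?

Δψ = ln[tan(π/4+φ₂/2)/tan(π/4+φ₁/2)] = +0.3489
Δλ = -3.1247 rad (taken the short way round)
course = atan2(Δλ, Δψ) = 276.37°

276.4°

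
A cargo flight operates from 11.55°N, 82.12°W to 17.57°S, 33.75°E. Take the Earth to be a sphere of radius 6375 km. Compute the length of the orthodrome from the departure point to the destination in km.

13119 km

Haversine: a = sin²(Δφ/2)+cos φ₁ cos φ₂ sin²(Δλ/2) = 0.73400;  σ = 2·atan2(√a,√(1−a))
σ = 117.904° → d = Rσ = 6375·2.05782 = 13119 km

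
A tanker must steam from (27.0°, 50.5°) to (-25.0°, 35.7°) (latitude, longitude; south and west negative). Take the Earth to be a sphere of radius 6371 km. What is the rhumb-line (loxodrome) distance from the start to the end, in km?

5996 km

Δψ = ln[tan(π/4+φ₂/2)/tan(π/4+φ₁/2)] = -0.9406;  Δφ = -0.9076 rad,  Δλ = -0.2583 rad
q = Δφ/Δψ = 0.9649
d = R·√(Δφ² + q²Δλ²) = 6371·0.94117 = 5996 km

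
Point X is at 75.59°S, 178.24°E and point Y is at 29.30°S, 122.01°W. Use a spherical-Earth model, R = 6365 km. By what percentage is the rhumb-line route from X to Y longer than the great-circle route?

Great circle: σ = 0.9480 rad → d_gc = Rσ = 6034.0 km
Rhumb: Δφ = +0.8079, Δλ = +1.0428, Δψ = +1.5329, q = Δφ/Δψ = 0.5270 → d_rh = R√(Δφ²+q²Δλ²) = 6219.5 km
Excess = (6219.5 − 6034.0) / 6034.0 = 185.5 / 6034.0 = 3.07% ≈ 3.1%

3.1%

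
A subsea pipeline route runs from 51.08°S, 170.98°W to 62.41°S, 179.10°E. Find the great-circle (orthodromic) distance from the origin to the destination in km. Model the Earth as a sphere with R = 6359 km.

cos σ = sin φ₁ sin φ₂ + cos φ₁ cos φ₂ cos Δλ
      = sin(-51.08°)sin(-62.41°) + cos(-51.08°)cos(-62.41°)cos(-9.92°) = 0.9762
σ = 12.535° → d = Rσ = 6359·0.21879 = 1391 km

1391 km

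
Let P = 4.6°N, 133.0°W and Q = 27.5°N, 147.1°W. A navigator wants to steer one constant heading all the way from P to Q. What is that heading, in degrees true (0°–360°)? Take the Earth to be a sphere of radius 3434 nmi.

329.6°

Meridional parts: M(φ₁)=+0.0804, M(φ₂)=+0.4995 → ΔM = +0.4192;  Δλ = -0.2461 rad
tan C = Δλ / ΔM = -0.5871 → C = 329.58°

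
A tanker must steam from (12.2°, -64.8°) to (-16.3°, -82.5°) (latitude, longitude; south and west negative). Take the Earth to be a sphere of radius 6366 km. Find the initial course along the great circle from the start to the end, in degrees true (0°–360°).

212.0°

θ = atan2( sin Δλ·cos φ₂ ,  cos φ₁ sin φ₂ − sin φ₁ cos φ₂ cos Δλ )
  = atan2(-0.2918, -0.4676) = 211.97°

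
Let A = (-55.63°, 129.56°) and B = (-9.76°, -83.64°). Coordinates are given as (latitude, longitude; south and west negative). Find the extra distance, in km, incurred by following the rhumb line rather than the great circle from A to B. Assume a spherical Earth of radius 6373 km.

1879 km

Great circle: cos σ = sin φ₁ sin φ₂ + cos φ₁ cos φ₂ cos Δλ,  σ = 1.9025 rad → d_gc = 12124.4 km
Rhumb line: Δψ = +1.0024, q = Δφ/Δψ = 0.7987, d_rh = R√(Δφ²+q²Δλ²) = 14003.8 km
Excess = 14003.8 − 12124.4 = 1879.4 ≈ 1879 km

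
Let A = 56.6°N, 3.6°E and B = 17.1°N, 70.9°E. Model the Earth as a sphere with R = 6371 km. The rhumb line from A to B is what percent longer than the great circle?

2.4%

Great circle: σ = 1.1057 rad → d_gc = Rσ = 7044.3 km
Rhumb: Δφ = -0.6894, Δλ = +1.1746, Δψ = -0.9009, q = Δφ/Δψ = 0.7652 → d_rh = R√(Δφ²+q²Δλ²) = 7216.8 km
Excess = (7216.8 − 7044.3) / 7044.3 = 172.5 / 7044.3 = 2.449% ≈ 2.4%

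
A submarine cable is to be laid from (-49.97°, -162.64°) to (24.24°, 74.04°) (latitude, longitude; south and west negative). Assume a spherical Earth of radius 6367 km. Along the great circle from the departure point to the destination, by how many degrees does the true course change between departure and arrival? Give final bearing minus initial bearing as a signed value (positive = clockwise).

At departure: θ₁ = atan2(sin Δλ cos φ₂, cos φ₁ sin φ₂ − sin φ₁ cos φ₂ cos Δλ) = 261.09°
At arrival: θ₂ = atan2(sin Δλ cos φ₁, −cos φ₂ sin φ₁ + sin φ₂ cos φ₁ cos Δλ) = 315.82°
Δθ = θ₂ − θ₁ = +54.7°

+54.7°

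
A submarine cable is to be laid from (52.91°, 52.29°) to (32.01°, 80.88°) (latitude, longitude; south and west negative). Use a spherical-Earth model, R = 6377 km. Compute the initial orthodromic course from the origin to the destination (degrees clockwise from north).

124.1°

N = sin Δλ·cos φ₂ = +0.4058;  D = cos φ₁ sin φ₂ − sin φ₁ cos φ₂ cos Δλ = -0.2743
initial course = atan2(N, D) = 124.05°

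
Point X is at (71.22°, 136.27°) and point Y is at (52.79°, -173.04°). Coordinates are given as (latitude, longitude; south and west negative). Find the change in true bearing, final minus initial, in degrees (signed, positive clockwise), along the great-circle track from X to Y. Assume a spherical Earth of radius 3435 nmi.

+45.9°

Initial bearing θ₁ = atan2(sin Δλ cos φ₂, cos φ₁ sin φ₂ − sin φ₁ cos φ₂ cos Δλ) = 102.80°
Final bearing θ₂ = (initial bearing from the destination back to the start) + 180° = 148.73°
Δθ = θ₂ − θ₁ = +45.9°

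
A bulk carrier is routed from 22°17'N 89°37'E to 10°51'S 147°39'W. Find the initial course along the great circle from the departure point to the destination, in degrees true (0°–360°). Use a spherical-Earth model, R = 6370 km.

θ = atan2( sin Δλ·cos φ₂ ,  cos φ₁ sin φ₂ − sin φ₁ cos φ₂ cos Δλ )
  = atan2(+0.8262, +0.0272) = 88.11°

88.1°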